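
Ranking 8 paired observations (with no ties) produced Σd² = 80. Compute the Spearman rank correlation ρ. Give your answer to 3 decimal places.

ρ = 1 − 6Σd² / [n(n²−1)] = 1 − 6×80 / (8×63)
  = 1 − 480/504 = 1 − 0.9524 ≈ 0.048

0.048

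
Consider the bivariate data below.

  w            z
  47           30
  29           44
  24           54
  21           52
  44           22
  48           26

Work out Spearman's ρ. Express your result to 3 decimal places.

Rank w: 5, 3, 2, 1, 4, 6
Rank z: 3, 4, 6, 5, 1, 2
d = rank(w) − rank(z): 2, -1, -4, -4, 3, 4; Σd² = 62
ρ = 1 − 6Σd² / [n(n²−1)] = 1 − 6×62 / (6×35) = 1 − 372/210 ≈ -0.771

-0.771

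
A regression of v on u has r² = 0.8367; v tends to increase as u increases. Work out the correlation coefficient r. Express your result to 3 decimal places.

0.915

|r| = √0.8367 = 0.915
The association is positive, so r = 0.915.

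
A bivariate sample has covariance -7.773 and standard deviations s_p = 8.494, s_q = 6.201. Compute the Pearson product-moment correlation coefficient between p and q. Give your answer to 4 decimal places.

-0.1476

r = Cov(p,q) / (s_p · s_q) = -7.773 / (8.494 × 6.201)
  = -7.773 / 52.6713 ≈ -0.1476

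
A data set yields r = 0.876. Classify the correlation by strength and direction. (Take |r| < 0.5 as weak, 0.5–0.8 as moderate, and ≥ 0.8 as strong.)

strong positive

r = 0.876 > 0 so the relationship is positive.
|r| = 0.876, which falls in the strong range.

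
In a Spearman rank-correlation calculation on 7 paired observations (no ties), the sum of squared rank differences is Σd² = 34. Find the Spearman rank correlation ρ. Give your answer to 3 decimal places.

ρ = 1 − 6Σd² / [n(n²−1)] = 1 − 6×34 / (7×48)
  = 1 − 204/336 = 1 − 0.6071 ≈ 0.393

0.393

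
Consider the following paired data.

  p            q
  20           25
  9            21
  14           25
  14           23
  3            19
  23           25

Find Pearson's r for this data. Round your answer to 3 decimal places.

0.916

n = 6, Σp = 83, Σq = 138, Σp² = 1411, Σq² = 3206, Σpq = 1993
nΣpq − ΣpΣq = 11958 − 11454 = 504
nΣp² − (Σp)² = 8466 − 6889 = 1577; nΣq² − (Σq)² = 19236 − 19044 = 192
r = 504 / √(1577 × 192) = 504 / 550.2581 ≈ 0.916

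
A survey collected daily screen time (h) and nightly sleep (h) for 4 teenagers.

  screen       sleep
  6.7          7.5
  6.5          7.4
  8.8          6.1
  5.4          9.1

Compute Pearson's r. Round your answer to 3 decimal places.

n = 4, Σx = 27.4, Σy = 30.1, Σx² = 193.74, Σy² = 231.03, Σxy = 201.17
nΣxy − ΣxΣy = 804.68 − 824.74 = -20.06
nΣx² − (Σx)² = 774.96 − 750.76 = 24.2; nΣy² − (Σy)² = 924.12 − 906.01 = 18.11
r = -20.06 / √(24.2 × 18.11) = -20.06 / 20.9347 ≈ -0.958

-0.958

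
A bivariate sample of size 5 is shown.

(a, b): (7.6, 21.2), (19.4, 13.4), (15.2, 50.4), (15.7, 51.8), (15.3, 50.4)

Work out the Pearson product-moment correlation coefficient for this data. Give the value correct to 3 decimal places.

0.097

n = 5, Σa = 73.2, Σb = 187.2, Σa² = 1145.74, Σb² = 8392.56, Σab = 2771.54
nΣab − ΣaΣb = 13857.7 − 13703.04 = 154.66
nΣa² − (Σa)² = 5728.7 − 5358.24 = 370.46; nΣb² − (Σb)² = 41962.8 − 35043.84 = 6918.96
r = 154.66 / √(370.46 × 6918.96) = 154.66 / 1600.9990 ≈ 0.097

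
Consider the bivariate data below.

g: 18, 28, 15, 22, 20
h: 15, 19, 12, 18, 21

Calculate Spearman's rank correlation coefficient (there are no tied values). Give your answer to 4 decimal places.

Rank g: 2, 5, 1, 4, 3
Rank h: 2, 4, 1, 3, 5
d = rank(g) − rank(h): 0, 1, 0, 1, -2; Σd² = 6
ρ = 1 − 6Σd² / [n(n²−1)] = 1 − 6×6 / (5×24) = 1 − 36/120 ≈ 0.7000

0.7000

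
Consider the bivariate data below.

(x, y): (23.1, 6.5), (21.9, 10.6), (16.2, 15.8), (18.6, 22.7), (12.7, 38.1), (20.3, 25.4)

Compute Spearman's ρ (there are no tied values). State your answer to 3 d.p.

-0.771

Rank x: 6, 5, 2, 3, 1, 4
Rank y: 1, 2, 3, 4, 6, 5
d = rank(x) − rank(y): 5, 3, -1, -1, -5, -1; Σd² = 62
ρ = 1 − 6Σd² / [n(n²−1)] = 1 − 6×62 / (6×35) = 1 − 372/210 ≈ -0.771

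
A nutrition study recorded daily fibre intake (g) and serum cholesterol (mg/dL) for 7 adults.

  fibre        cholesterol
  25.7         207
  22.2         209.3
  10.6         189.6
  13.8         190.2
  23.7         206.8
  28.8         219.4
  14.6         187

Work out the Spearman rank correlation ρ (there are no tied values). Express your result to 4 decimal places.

0.7857

Rank fibre: 6, 4, 1, 2, 5, 7, 3
Rank cholesterol: 5, 6, 2, 3, 4, 7, 1
d = rank(fibre) − rank(cholesterol): 1, -2, -1, -1, 1, 0, 2; Σd² = 12
ρ = 1 − 6Σd² / [n(n²−1)] = 1 − 6×12 / (7×48) = 1 − 72/336 ≈ 0.7857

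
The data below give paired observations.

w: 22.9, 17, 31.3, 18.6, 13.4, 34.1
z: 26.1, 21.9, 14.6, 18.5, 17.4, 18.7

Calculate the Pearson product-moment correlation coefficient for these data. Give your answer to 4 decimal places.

n = 6, Σw = 137.3, Σz = 117.2, Σw² = 3481.43, Σz² = 2368.68, Σwz = 2641.9
nΣwz − ΣwΣz = 15851.4 − 16091.56 = -240.16
nΣw² − (Σw)² = 20888.58 − 18851.29 = 2037.29; nΣz² − (Σz)² = 14212.08 − 13735.84 = 476.24
r = -240.16 / √(2037.29 × 476.24) = -240.16 / 985.0071 ≈ -0.2438

-0.2438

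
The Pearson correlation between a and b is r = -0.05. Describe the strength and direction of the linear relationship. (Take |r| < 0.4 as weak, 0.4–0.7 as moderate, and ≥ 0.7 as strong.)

r = -0.05 < 0 so the relationship is negative.
|r| = 0.05, which falls in the weak range.

weak negative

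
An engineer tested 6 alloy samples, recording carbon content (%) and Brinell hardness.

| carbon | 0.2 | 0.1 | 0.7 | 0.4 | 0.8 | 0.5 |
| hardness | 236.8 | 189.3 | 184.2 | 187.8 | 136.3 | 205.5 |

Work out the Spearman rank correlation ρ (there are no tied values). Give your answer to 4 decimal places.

-0.7143

Rank carbon: 2, 1, 5, 3, 6, 4
Rank hardness: 6, 4, 2, 3, 1, 5
d = rank(carbon) − rank(hardness): -4, -3, 3, 0, 5, -1; Σd² = 60
ρ = 1 − 6Σd² / [n(n²−1)] = 1 − 6×60 / (6×35) = 1 − 360/210 ≈ -0.7143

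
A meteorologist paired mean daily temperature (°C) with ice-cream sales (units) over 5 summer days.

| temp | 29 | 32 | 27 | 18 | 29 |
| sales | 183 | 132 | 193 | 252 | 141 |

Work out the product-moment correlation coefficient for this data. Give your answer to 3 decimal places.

n = 5, Σx = 135, Σy = 901, Σx² = 3759, Σy² = 171547, Σxy = 23367
nΣxy − ΣxΣy = 116835 − 121635 = -4800
nΣx² − (Σx)² = 18795 − 18225 = 570; nΣy² − (Σy)² = 857735 − 811801 = 45934
r = -4800 / √(570 × 45934) = -4800 / 5116.8721 ≈ -0.938

-0.938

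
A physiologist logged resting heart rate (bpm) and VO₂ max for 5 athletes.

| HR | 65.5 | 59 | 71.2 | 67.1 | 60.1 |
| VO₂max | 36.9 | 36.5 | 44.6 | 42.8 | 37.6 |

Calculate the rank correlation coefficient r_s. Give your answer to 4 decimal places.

0.9000

Rank HR: 3, 1, 5, 4, 2
Rank VO₂max: 2, 1, 5, 4, 3
d = rank(HR) − rank(VO₂max): 1, 0, 0, 0, -1; Σd² = 2
ρ = 1 − 6Σd² / [n(n²−1)] = 1 − 6×2 / (5×24) = 1 − 12/120 ≈ 0.9000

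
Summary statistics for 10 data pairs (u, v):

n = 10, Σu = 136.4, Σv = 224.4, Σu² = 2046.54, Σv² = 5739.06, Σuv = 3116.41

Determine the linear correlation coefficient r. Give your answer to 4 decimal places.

0.1537

r = (nΣuv − ΣuΣv) / √[(nΣu² − (Σu)²)(nΣv² − (Σv)²)]
Numerator: 10×3116.41 − 136.4×224.4 = 555.94
Denominator: √[(20465.4 − 18604.96)(57390.6 − 50355.36)] = √[1860.44 × 7035.24] = 3617.8228
r = 555.94 / 3617.8228 ≈ 0.1537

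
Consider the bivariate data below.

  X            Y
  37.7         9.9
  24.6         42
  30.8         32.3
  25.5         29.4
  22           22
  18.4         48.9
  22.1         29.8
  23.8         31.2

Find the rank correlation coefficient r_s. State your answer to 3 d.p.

Rank X: 8, 5, 7, 6, 2, 1, 3, 4
Rank Y: 1, 7, 6, 3, 2, 8, 4, 5
d = rank(X) − rank(Y): 7, -2, 1, 3, 0, -7, -1, -1; Σd² = 114
ρ = 1 − 6Σd² / [n(n²−1)] = 1 − 6×114 / (8×63) = 1 − 684/504 ≈ -0.357

-0.357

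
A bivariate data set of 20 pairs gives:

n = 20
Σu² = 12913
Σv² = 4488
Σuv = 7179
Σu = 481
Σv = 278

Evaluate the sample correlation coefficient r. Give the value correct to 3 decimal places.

0.538

r = (nΣuv − ΣuΣv) / √[(nΣu² − (Σu)²)(nΣv² − (Σv)²)]
Numerator: 20×7179 − 481×278 = 9862
Denominator: √[(258260 − 231361)(89760 − 77284)] = √[26899 × 12476] = 18319.1682
r = 9862 / 18319.1682 ≈ 0.538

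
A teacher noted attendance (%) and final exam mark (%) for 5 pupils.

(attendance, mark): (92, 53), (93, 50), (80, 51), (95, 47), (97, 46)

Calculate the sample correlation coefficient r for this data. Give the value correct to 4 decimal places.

-0.5580

n = 5, Σx = 457, Σy = 247, Σx² = 41947, Σy² = 12235, Σxy = 22533
nΣxy − ΣxΣy = 112665 − 112879 = -214
nΣx² − (Σx)² = 209735 − 208849 = 886; nΣy² − (Σy)² = 61175 − 61009 = 166
r = -214 / √(886 × 166) = -214 / 383.5049 ≈ -0.5580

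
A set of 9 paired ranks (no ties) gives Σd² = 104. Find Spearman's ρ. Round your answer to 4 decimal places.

0.1333

ρ = 1 − 6Σd² / [n(n²−1)] = 1 − 6×104 / (9×80)
  = 1 − 624/720 = 1 − 0.86667 ≈ 0.1333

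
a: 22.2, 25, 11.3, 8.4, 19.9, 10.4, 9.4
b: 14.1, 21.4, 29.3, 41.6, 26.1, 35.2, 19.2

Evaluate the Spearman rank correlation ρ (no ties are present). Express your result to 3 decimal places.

Rank a: 6, 7, 4, 1, 5, 3, 2
Rank b: 1, 3, 5, 7, 4, 6, 2
d = rank(a) − rank(b): 5, 4, -1, -6, 1, -3, 0; Σd² = 88
ρ = 1 − 6Σd² / [n(n²−1)] = 1 − 6×88 / (7×48) = 1 − 528/336 ≈ -0.571

-0.571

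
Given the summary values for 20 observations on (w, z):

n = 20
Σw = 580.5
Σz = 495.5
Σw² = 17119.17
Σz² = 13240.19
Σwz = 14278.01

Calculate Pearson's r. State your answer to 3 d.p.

-0.204

r = (nΣwz − ΣwΣz) / √[(nΣw² − (Σw)²)(nΣz² − (Σz)²)]
Numerator: 20×14278.01 − 580.5×495.5 = -2077.55
Denominator: √[(342383.4 − 336980.25)(264803.8 − 245520.25)] = √[5403.15 × 19283.55] = 10207.4440
r = -2077.55 / 10207.4440 ≈ -0.204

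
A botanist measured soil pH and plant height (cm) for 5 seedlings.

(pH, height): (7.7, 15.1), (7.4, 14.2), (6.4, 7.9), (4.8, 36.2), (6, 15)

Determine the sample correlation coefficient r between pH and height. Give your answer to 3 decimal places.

n = 5, Σx = 32.3, Σy = 88.4, Σx² = 214.05, Σy² = 2027.5, Σxy = 535.67
nΣxy − ΣxΣy = 2678.35 − 2855.32 = -176.97
nΣx² − (Σx)² = 1070.25 − 1043.29 = 26.96; nΣy² − (Σy)² = 10137.5 − 7814.56 = 2322.94
r = -176.97 / √(26.96 × 2322.94) = -176.97 / 250.2528 ≈ -0.707

-0.707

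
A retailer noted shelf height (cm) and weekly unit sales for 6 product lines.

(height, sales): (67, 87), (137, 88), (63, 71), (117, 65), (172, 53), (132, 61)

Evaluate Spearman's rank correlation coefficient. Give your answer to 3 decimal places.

Rank height: 2, 5, 1, 3, 6, 4
Rank sales: 5, 6, 4, 3, 1, 2
d = rank(height) − rank(sales): -3, -1, -3, 0, 5, 2; Σd² = 48
ρ = 1 − 6Σd² / [n(n²−1)] = 1 − 6×48 / (6×35) = 1 − 288/210 ≈ -0.371

-0.371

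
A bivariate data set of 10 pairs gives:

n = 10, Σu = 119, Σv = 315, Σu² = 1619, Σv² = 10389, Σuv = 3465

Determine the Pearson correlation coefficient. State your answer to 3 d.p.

r = (nΣuv − ΣuΣv) / √[(nΣu² − (Σu)²)(nΣv² − (Σv)²)]
Numerator: 10×3465 − 119×315 = -2835
Denominator: √[(16190 − 14161)(103890 − 99225)] = √[2029 × 4665] = 3076.5703
r = -2835 / 3076.5703 ≈ -0.921

-0.921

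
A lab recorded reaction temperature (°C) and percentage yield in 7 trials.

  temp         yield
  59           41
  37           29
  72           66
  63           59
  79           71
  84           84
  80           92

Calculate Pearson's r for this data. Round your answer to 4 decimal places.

0.9359

n = 7, Σx = 474, Σy = 442, Σx² = 33700, Σy² = 30920, Σxy = 31986
nΣxy − ΣxΣy = 223902 − 209508 = 14394
nΣx² − (Σx)² = 235900 − 224676 = 11224; nΣy² − (Σy)² = 216440 − 195364 = 21076
r = 14394 / √(11224 × 21076) = 14394 / 15380.4104 ≈ 0.9359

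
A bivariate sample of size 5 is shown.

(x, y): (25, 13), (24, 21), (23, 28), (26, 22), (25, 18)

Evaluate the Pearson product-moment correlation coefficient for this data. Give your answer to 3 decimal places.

n = 5, Σx = 123, Σy = 102, Σx² = 3031, Σy² = 2202, Σxy = 2495
nΣxy − ΣxΣy = 12475 − 12546 = -71
nΣx² − (Σx)² = 15155 − 15129 = 26; nΣy² − (Σy)² = 11010 − 10404 = 606
r = -71 / √(26 × 606) = -71 / 125.5229 ≈ -0.566

-0.566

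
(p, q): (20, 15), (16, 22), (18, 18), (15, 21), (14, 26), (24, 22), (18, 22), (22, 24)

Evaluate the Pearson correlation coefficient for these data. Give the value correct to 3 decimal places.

-0.203

n = 8, Σp = 147, Σq = 170, Σp² = 2785, Σq² = 3694, Σpq = 3107
nΣpq − ΣpΣq = 24856 − 24990 = -134
nΣp² − (Σp)² = 22280 − 21609 = 671; nΣq² − (Σq)² = 29552 − 28900 = 652
r = -134 / √(671 × 652) = -134 / 661.4318 ≈ -0.203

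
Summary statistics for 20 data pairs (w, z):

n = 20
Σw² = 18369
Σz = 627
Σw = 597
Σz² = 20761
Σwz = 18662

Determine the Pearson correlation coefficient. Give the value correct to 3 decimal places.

r = (nΣwz − ΣwΣz) / √[(nΣw² − (Σw)²)(nΣz² − (Σz)²)]
Numerator: 20×18662 − 597×627 = -1079
Denominator: √[(367380 − 356409)(415220 − 393129)] = √[10971 × 22091] = 15567.9273
r = -1079 / 15567.9273 ≈ -0.069

-0.069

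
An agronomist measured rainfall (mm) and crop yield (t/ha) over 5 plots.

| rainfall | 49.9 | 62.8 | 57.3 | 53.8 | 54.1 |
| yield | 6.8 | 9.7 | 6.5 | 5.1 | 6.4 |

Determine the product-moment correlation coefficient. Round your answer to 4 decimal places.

n = 5, Σx = 277.9, Σy = 34.5, Σx² = 15538.39, Σy² = 249.55, Σxy = 1941.55
nΣxy − ΣxΣy = 9707.75 − 9587.55 = 120.2
nΣx² − (Σx)² = 77691.95 − 77228.41 = 463.54; nΣy² − (Σy)² = 1247.75 − 1190.25 = 57.5
r = 120.2 / √(463.54 × 57.5) = 120.2 / 163.2591 ≈ 0.7363

0.7363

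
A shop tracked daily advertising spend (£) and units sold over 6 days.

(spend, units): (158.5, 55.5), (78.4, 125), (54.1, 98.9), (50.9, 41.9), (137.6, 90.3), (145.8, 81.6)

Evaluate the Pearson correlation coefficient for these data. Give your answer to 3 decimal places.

n = 6, Σx = 625.3, Σy = 493.2, Σx² = 76977.83, Σy² = 45054.72, Σxy = 50402.51
nΣxy − ΣxΣy = 302415.06 − 308397.96 = -5982.9
nΣx² − (Σx)² = 461866.98 − 391000.09 = 70866.89; nΣy² − (Σy)² = 270328.32 − 243246.24 = 27082.08
r = -5982.9 / √(70866.89 × 27082.08) = -5982.9 / 43808.9350 ≈ -0.137

-0.137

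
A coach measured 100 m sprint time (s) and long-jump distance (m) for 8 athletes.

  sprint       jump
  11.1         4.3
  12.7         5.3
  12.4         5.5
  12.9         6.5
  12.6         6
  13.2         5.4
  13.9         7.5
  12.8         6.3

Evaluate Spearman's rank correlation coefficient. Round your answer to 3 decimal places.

0.643

Rank sprint: 1, 4, 2, 6, 3, 7, 8, 5
Rank jump: 1, 2, 4, 7, 5, 3, 8, 6
d = rank(sprint) − rank(jump): 0, 2, -2, -1, -2, 4, 0, -1; Σd² = 30
ρ = 1 − 6Σd² / [n(n²−1)] = 1 − 6×30 / (8×63) = 1 − 180/504 ≈ 0.643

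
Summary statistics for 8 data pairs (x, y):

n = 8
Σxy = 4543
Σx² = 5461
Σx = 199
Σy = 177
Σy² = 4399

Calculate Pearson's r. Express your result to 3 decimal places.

r = (nΣxy − ΣxΣy) / √[(nΣx² − (Σx)²)(nΣy² − (Σy)²)]
Numerator: 8×4543 − 199×177 = 1121
Denominator: √[(43688 − 39601)(35192 − 31329)] = √[4087 × 3863] = 3973.4218
r = 1121 / 3973.4218 ≈ 0.282

0.282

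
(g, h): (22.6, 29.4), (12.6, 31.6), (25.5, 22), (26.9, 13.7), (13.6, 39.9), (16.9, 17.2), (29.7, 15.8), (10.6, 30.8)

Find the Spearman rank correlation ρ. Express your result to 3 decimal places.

-0.810

Rank g: 5, 2, 6, 7, 3, 4, 8, 1
Rank h: 5, 7, 4, 1, 8, 3, 2, 6
d = rank(g) − rank(h): 0, -5, 2, 6, -5, 1, 6, -5; Σd² = 152
ρ = 1 − 6Σd² / [n(n²−1)] = 1 − 6×152 / (8×63) = 1 − 912/504 ≈ -0.810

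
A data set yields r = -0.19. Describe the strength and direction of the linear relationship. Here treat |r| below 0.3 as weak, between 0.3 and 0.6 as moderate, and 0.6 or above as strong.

r = -0.19 < 0 so the relationship is negative.
|r| = 0.19, which falls in the weak range.

weak negative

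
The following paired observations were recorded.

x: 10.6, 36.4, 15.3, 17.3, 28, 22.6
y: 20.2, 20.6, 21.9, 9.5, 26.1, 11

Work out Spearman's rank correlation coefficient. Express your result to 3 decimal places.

0.257

Rank x: 1, 6, 2, 3, 5, 4
Rank y: 3, 4, 5, 1, 6, 2
d = rank(x) − rank(y): -2, 2, -3, 2, -1, 2; Σd² = 26
ρ = 1 − 6Σd² / [n(n²−1)] = 1 − 6×26 / (6×35) = 1 − 156/210 ≈ 0.257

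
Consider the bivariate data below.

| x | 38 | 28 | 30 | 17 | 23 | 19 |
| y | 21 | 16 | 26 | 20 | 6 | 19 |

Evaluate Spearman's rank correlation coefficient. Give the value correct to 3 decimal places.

Rank x: 6, 4, 5, 1, 3, 2
Rank y: 5, 2, 6, 4, 1, 3
d = rank(x) − rank(y): 1, 2, -1, -3, 2, -1; Σd² = 20
ρ = 1 − 6Σd² / [n(n²−1)] = 1 − 6×20 / (6×35) = 1 − 120/210 ≈ 0.429

0.429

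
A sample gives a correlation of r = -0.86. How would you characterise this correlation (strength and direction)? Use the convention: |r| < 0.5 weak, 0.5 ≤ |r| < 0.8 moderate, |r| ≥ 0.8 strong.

r = -0.86 < 0 so the relationship is negative.
|r| = 0.86, which falls in the strong range.

strong negative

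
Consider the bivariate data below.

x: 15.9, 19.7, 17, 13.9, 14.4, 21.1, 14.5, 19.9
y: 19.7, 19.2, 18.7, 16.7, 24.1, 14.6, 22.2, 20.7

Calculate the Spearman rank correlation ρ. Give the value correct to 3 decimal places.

-0.333

Rank x: 4, 6, 5, 1, 2, 8, 3, 7
Rank y: 5, 4, 3, 2, 8, 1, 7, 6
d = rank(x) − rank(y): -1, 2, 2, -1, -6, 7, -4, 1; Σd² = 112
ρ = 1 − 6Σd² / [n(n²−1)] = 1 − 6×112 / (8×63) = 1 − 672/504 ≈ -0.333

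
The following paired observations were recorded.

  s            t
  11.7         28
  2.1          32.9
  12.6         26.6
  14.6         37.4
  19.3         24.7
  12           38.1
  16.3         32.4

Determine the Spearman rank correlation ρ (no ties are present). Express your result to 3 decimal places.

-0.393

Rank s: 2, 1, 4, 5, 7, 3, 6
Rank t: 3, 5, 2, 6, 1, 7, 4
d = rank(s) − rank(t): -1, -4, 2, -1, 6, -4, 2; Σd² = 78
ρ = 1 − 6Σd² / [n(n²−1)] = 1 − 6×78 / (7×48) = 1 − 468/336 ≈ -0.393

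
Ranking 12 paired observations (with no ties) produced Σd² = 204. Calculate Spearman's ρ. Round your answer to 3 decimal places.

ρ = 1 − 6Σd² / [n(n²−1)] = 1 − 6×204 / (12×143)
  = 1 − 1224/1716 = 1 − 0.7133 ≈ 0.287

0.287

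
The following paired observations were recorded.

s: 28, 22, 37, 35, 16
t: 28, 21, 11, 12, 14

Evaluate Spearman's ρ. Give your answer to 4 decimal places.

-0.6000

Rank s: 3, 2, 5, 4, 1
Rank t: 5, 4, 1, 2, 3
d = rank(s) − rank(t): -2, -2, 4, 2, -2; Σd² = 32
ρ = 1 − 6Σd² / [n(n²−1)] = 1 − 6×32 / (5×24) = 1 − 192/120 ≈ -0.6000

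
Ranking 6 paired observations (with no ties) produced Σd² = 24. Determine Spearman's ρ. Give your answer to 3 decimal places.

ρ = 1 − 6Σd² / [n(n²−1)] = 1 − 6×24 / (6×35)
  = 1 − 144/210 = 1 − 0.6857 ≈ 0.314

0.314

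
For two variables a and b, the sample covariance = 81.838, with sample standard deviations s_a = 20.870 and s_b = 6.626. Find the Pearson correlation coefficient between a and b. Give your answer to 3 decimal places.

r = Cov(a,b) / (s_a · s_b) = 81.838 / (20.870 × 6.626)
  = 81.838 / 138.2846 ≈ 0.592

0.592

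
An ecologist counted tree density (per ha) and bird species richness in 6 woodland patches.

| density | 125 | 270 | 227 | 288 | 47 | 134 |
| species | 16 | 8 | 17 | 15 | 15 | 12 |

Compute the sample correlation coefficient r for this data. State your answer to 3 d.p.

-0.281

n = 6, Σx = 1091, Σy = 83, Σx² = 243163, Σy² = 1203, Σxy = 14652
nΣxy − ΣxΣy = 87912 − 90553 = -2641
nΣx² − (Σx)² = 1458978 − 1190281 = 268697; nΣy² − (Σy)² = 7218 − 6889 = 329
r = -2641 / √(268697 × 329) = -2641 / 9402.1972 ≈ -0.281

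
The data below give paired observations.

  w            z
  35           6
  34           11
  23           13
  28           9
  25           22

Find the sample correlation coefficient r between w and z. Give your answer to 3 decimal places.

n = 5, Σw = 145, Σz = 61, Σw² = 4319, Σz² = 891, Σwz = 1685
nΣwz − ΣwΣz = 8425 − 8845 = -420
nΣw² − (Σw)² = 21595 − 21025 = 570; nΣz² − (Σz)² = 4455 − 3721 = 734
r = -420 / √(570 × 734) = -420 / 646.8230 ≈ -0.649

-0.649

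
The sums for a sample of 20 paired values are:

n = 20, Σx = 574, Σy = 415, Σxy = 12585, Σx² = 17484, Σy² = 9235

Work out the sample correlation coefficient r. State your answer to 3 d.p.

r = (nΣxy − ΣxΣy) / √[(nΣx² − (Σx)²)(nΣy² − (Σy)²)]
Numerator: 20×12585 − 574×415 = 13490
Denominator: √[(349680 − 329476)(184700 − 172225)] = √[20204 × 12475] = 15875.9220
r = 13490 / 15875.9220 ≈ 0.850

0.850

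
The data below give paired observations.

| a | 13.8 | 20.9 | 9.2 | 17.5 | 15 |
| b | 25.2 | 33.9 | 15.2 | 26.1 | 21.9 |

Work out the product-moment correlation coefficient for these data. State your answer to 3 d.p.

n = 5, Σa = 76.4, Σb = 122.3, Σa² = 1243.14, Σb² = 3176.11, Σab = 1981.36
nΣab − ΣaΣb = 9906.8 − 9343.72 = 563.08
nΣa² − (Σa)² = 6215.7 − 5836.96 = 378.74; nΣb² − (Σb)² = 15880.55 − 14957.29 = 923.26
r = 563.08 / √(378.74 × 923.26) = 563.08 / 591.3337 ≈ 0.952

0.952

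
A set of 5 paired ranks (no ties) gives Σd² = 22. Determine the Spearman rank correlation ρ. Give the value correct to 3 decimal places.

ρ = 1 − 6Σd² / [n(n²−1)] = 1 − 6×22 / (5×24)
  = 1 − 132/120 = 1 − 1.1000 ≈ -0.100

-0.100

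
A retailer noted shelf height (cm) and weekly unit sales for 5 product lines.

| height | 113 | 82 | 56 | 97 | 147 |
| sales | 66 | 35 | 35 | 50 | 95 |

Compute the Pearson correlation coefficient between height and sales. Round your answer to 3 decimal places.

n = 5, Σx = 495, Σy = 281, Σx² = 53647, Σy² = 18331, Σxy = 31103
nΣxy − ΣxΣy = 155515 − 139095 = 16420
nΣx² − (Σx)² = 268235 − 245025 = 23210; nΣy² − (Σy)² = 91655 − 78961 = 12694
r = 16420 / √(23210 × 12694) = 16420 / 17164.7237 ≈ 0.957

0.957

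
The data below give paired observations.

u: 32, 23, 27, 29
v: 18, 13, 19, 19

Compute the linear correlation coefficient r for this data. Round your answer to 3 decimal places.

0.746

n = 4, Σu = 111, Σv = 69, Σu² = 3123, Σv² = 1215, Σuv = 1939
nΣuv − ΣuΣv = 7756 − 7659 = 97
nΣu² − (Σu)² = 12492 − 12321 = 171; nΣv² − (Σv)² = 4860 − 4761 = 99
r = 97 / √(171 × 99) = 97 / 130.1115 ≈ 0.746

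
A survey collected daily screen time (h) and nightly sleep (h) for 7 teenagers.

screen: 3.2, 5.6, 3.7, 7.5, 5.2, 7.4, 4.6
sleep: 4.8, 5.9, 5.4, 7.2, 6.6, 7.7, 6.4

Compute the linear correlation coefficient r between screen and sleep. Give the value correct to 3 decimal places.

0.918

n = 7, Σx = 37.2, Σy = 44, Σx² = 214.5, Σy² = 282.66, Σxy = 243.12
nΣxy − ΣxΣy = 1701.84 − 1636.8 = 65.04
nΣx² − (Σx)² = 1501.5 − 1383.84 = 117.66; nΣy² − (Σy)² = 1978.62 − 1936 = 42.62
r = 65.04 / √(117.66 × 42.62) = 65.04 / 70.8143 ≈ 0.918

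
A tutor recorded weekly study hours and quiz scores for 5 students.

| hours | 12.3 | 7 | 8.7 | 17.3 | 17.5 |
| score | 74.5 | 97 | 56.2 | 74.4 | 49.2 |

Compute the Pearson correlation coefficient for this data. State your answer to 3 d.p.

n = 5, Σx = 62.8, Σy = 351.3, Σx² = 881.52, Σy² = 26073.69, Σxy = 4232.41
nΣxy − ΣxΣy = 21162.05 − 22061.64 = -899.59
nΣx² − (Σx)² = 4407.6 − 3943.84 = 463.76; nΣy² − (Σy)² = 130368.45 − 123411.69 = 6956.76
r = -899.59 / √(463.76 × 6956.76) = -899.59 / 1796.1812 ≈ -0.501

-0.501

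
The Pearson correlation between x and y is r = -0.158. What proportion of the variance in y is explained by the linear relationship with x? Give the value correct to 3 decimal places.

0.025

r² = (-0.158)² = 0.025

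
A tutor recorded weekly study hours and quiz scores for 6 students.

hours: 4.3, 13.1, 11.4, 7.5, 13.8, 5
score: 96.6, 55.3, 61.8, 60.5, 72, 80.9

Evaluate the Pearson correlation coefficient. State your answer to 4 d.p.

n = 6, Σx = 55.1, Σy = 427.1, Σx² = 591.75, Σy² = 31597.95, Σxy = 3696.18
nΣxy − ΣxΣy = 22177.08 − 23533.21 = -1356.13
nΣx² − (Σx)² = 3550.5 − 3036.01 = 514.49; nΣy² − (Σy)² = 189587.7 − 182414.41 = 7173.29
r = -1356.13 / √(514.49 × 7173.29) = -1356.13 / 1921.0898 ≈ -0.7059

-0.7059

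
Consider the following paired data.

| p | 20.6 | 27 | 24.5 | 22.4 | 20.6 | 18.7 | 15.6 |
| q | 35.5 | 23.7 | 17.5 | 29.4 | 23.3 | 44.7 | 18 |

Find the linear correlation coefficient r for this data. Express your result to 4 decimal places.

n = 7, Σp = 149.4, Σq = 192.1, Σp² = 3272.78, Σq² = 5857.53, Σpq = 4055.18
nΣpq − ΣpΣq = 28386.26 − 28699.74 = -313.48
nΣp² − (Σp)² = 22909.46 − 22320.36 = 589.1; nΣq² − (Σq)² = 41002.71 − 36902.41 = 4100.3
r = -313.48 / √(589.1 × 4100.3) = -313.48 / 1554.1836 ≈ -0.2017

-0.2017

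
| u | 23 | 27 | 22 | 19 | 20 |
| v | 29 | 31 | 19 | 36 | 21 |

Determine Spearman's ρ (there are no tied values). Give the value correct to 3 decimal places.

Rank u: 4, 5, 3, 1, 2
Rank v: 3, 4, 1, 5, 2
d = rank(u) − rank(v): 1, 1, 2, -4, 0; Σd² = 22
ρ = 1 − 6Σd² / [n(n²−1)] = 1 − 6×22 / (5×24) = 1 − 132/120 ≈ -0.100

-0.100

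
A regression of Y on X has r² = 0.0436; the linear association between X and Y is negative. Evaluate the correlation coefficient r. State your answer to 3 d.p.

|r| = √0.0436 = 0.209
The association is negative, so r = −0.209.

-0.209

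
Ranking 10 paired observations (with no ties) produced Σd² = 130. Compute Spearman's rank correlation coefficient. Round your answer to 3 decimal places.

ρ = 1 − 6Σd² / [n(n²−1)] = 1 − 6×130 / (10×99)
  = 1 − 780/990 = 1 − 0.7879 ≈ 0.212

0.212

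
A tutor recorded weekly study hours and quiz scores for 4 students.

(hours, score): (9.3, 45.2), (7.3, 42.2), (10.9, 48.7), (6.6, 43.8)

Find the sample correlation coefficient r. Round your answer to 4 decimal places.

n = 4, Σx = 34.1, Σy = 179.9, Σx² = 302.15, Σy² = 8114.01, Σxy = 1548.33
nΣxy − ΣxΣy = 6193.32 − 6134.59 = 58.73
nΣx² − (Σx)² = 1208.6 − 1162.81 = 45.79; nΣy² − (Σy)² = 32456.04 − 32364.01 = 92.03
r = 58.73 / √(45.79 × 92.03) = 58.73 / 64.9157 ≈ 0.9047

0.9047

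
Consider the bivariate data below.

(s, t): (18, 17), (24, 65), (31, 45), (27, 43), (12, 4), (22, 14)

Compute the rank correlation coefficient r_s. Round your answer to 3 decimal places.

Rank s: 2, 4, 6, 5, 1, 3
Rank t: 3, 6, 5, 4, 1, 2
d = rank(s) − rank(t): -1, -2, 1, 1, 0, 1; Σd² = 8
ρ = 1 − 6Σd² / [n(n²−1)] = 1 − 6×8 / (6×35) = 1 − 48/210 ≈ 0.771

0.771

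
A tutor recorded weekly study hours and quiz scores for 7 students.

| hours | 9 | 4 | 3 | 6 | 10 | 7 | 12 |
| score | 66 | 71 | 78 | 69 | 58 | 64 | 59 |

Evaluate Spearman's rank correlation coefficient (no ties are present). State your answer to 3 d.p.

-0.929

Rank hours: 5, 2, 1, 3, 6, 4, 7
Rank score: 4, 6, 7, 5, 1, 3, 2
d = rank(hours) − rank(score): 1, -4, -6, -2, 5, 1, 5; Σd² = 108
ρ = 1 − 6Σd² / [n(n²−1)] = 1 − 6×108 / (7×48) = 1 − 648/336 ≈ -0.929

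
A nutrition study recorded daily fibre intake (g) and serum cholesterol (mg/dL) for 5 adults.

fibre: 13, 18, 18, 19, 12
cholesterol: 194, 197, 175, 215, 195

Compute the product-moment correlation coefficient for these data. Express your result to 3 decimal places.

0.147

n = 5, Σx = 80, Σy = 976, Σx² = 1322, Σy² = 191320, Σxy = 15643
nΣxy − ΣxΣy = 78215 − 78080 = 135
nΣx² − (Σx)² = 6610 − 6400 = 210; nΣy² − (Σy)² = 956600 − 952576 = 4024
r = 135 / √(210 × 4024) = 135 / 919.2606 ≈ 0.147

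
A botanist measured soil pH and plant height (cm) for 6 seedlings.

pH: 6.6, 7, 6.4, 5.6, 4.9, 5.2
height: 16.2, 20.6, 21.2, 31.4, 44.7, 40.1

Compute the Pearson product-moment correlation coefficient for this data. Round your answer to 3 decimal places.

-0.954

n = 6, Σx = 35.7, Σy = 174.2, Σx² = 215.93, Σy² = 5728.3, Σxy = 990.19
nΣxy − ΣxΣy = 5941.14 − 6218.94 = -277.8
nΣx² − (Σx)² = 1295.58 − 1274.49 = 21.09; nΣy² − (Σy)² = 34369.8 − 30345.64 = 4024.16
r = -277.8 / √(21.09 × 4024.16) = -277.8 / 291.3238 ≈ -0.954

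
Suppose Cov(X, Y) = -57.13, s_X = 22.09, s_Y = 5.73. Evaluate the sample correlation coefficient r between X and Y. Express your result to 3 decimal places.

-0.451

r = Cov(X,Y) / (s_X · s_Y) = -57.13 / (22.09 × 5.73)
  = -57.13 / 126.5757 ≈ -0.451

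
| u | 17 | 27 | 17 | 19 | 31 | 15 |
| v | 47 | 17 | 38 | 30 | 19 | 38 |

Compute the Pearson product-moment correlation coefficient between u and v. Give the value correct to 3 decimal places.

n = 6, Σu = 126, Σv = 189, Σu² = 2854, Σv² = 6647, Σuv = 3633
nΣuv − ΣuΣv = 21798 − 23814 = -2016
nΣu² − (Σu)² = 17124 − 15876 = 1248; nΣv² − (Σv)² = 39882 − 35721 = 4161
r = -2016 / √(1248 × 4161) = -2016 / 2278.7997 ≈ -0.885

-0.885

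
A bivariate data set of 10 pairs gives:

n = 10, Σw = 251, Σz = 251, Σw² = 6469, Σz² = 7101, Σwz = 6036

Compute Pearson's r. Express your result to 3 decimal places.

r = (nΣwz − ΣwΣz) / √[(nΣw² − (Σw)²)(nΣz² − (Σz)²)]
Numerator: 10×6036 − 251×251 = -2641
Denominator: √[(64690 − 63001)(71010 − 63001)] = √[1689 × 8009] = 3677.9343
r = -2641 / 3677.9343 ≈ -0.718

-0.718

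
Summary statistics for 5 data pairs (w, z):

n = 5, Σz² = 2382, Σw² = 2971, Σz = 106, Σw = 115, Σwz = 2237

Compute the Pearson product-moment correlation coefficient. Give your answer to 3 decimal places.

-0.959

r = (nΣwz − ΣwΣz) / √[(nΣw² − (Σw)²)(nΣz² − (Σz)²)]
Numerator: 5×2237 − 115×106 = -1005
Denominator: √[(14855 − 13225)(11910 − 11236)] = √[1630 × 674] = 1048.1508
r = -1005 / 1048.1508 ≈ -0.959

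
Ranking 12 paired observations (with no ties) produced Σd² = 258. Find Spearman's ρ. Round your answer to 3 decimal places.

ρ = 1 − 6Σd² / [n(n²−1)] = 1 − 6×258 / (12×143)
  = 1 − 1548/1716 = 1 − 0.9021 ≈ 0.098

0.098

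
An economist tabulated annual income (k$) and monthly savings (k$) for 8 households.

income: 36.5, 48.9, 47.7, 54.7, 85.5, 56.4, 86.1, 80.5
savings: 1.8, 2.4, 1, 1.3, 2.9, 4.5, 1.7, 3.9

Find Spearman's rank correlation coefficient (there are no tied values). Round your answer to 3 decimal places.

0.357

Rank income: 1, 3, 2, 4, 7, 5, 8, 6
Rank savings: 4, 5, 1, 2, 6, 8, 3, 7
d = rank(income) − rank(savings): -3, -2, 1, 2, 1, -3, 5, -1; Σd² = 54
ρ = 1 − 6Σd² / [n(n²−1)] = 1 − 6×54 / (8×63) = 1 − 324/504 ≈ 0.357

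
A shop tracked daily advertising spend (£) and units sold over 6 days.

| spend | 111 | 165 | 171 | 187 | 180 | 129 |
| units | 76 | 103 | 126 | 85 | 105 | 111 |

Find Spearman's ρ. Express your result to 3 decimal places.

Rank spend: 1, 3, 4, 6, 5, 2
Rank units: 1, 3, 6, 2, 4, 5
d = rank(spend) − rank(units): 0, 0, -2, 4, 1, -3; Σd² = 30
ρ = 1 − 6Σd² / [n(n²−1)] = 1 − 6×30 / (6×35) = 1 − 180/210 ≈ 0.143

0.143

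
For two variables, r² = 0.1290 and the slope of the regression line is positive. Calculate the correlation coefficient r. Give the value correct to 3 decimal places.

0.359

|r| = √0.1290 = 0.359
The association is positive, so r = 0.359.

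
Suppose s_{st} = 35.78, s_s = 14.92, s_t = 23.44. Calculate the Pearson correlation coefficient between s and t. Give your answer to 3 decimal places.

0.102

r = Cov(s,t) / (s_s · s_t) = 35.78 / (14.92 × 23.44)
  = 35.78 / 349.7248 ≈ 0.102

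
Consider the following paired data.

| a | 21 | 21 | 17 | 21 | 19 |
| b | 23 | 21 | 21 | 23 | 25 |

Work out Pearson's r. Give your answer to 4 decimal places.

0.1336

n = 5, Σa = 99, Σb = 113, Σa² = 1973, Σb² = 2565, Σab = 2239
nΣab − ΣaΣb = 11195 − 11187 = 8
nΣa² − (Σa)² = 9865 − 9801 = 64; nΣb² − (Σb)² = 12825 − 12769 = 56
r = 8 / √(64 × 56) = 8 / 59.8665 ≈ 0.1336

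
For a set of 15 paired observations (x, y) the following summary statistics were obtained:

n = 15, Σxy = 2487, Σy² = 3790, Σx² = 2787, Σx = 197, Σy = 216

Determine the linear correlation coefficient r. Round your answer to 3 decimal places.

r = (nΣxy − ΣxΣy) / √[(nΣx² − (Σx)²)(nΣy² − (Σy)²)]
Numerator: 15×2487 − 197×216 = -5247
Denominator: √[(41805 − 38809)(56850 − 46656)] = √[2996 × 10194] = 5526.4115
r = -5247 / 5526.4115 ≈ -0.949

-0.949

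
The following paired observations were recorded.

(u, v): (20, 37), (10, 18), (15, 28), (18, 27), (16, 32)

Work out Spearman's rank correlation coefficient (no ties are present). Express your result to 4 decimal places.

Rank u: 5, 1, 2, 4, 3
Rank v: 5, 1, 3, 2, 4
d = rank(u) − rank(v): 0, 0, -1, 2, -1; Σd² = 6
ρ = 1 − 6Σd² / [n(n²−1)] = 1 − 6×6 / (5×24) = 1 − 36/120 ≈ 0.7000

0.7000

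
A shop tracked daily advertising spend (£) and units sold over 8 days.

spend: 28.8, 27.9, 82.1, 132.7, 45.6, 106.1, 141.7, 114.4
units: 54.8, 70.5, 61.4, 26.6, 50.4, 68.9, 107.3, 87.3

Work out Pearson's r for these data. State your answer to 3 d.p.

n = 8, Σx = 679.3, Σy = 527.2, Σx² = 72460.37, Σy² = 38872.76, Σxy = 46916.01
nΣxy − ΣxΣy = 375328.08 − 358126.96 = 17201.12
nΣx² − (Σx)² = 579682.96 − 461448.49 = 118234.47; nΣy² − (Σy)² = 310982.08 − 277939.84 = 33042.24
r = 17201.12 / √(118234.47 × 33042.24) = 17201.12 / 62503.8538 ≈ 0.275

0.275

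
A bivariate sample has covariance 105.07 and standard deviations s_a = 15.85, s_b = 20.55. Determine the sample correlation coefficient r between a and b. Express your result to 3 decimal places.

r = Cov(a,b) / (s_a · s_b) = 105.07 / (15.85 × 20.55)
  = 105.07 / 325.7175 ≈ 0.323

0.323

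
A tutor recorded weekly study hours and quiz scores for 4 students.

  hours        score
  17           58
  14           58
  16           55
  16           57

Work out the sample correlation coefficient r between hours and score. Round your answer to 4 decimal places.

n = 4, Σx = 63, Σy = 228, Σx² = 997, Σy² = 13002, Σxy = 3590
nΣxy − ΣxΣy = 14360 − 14364 = -4
nΣx² − (Σx)² = 3988 − 3969 = 19; nΣy² − (Σy)² = 52008 − 51984 = 24
r = -4 / √(19 × 24) = -4 / 21.3542 ≈ -0.1873

-0.1873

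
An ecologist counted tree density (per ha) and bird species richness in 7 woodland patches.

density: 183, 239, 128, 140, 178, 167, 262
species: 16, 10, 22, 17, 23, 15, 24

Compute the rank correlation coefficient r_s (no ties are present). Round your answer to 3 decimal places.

0.036

Rank density: 5, 6, 1, 2, 4, 3, 7
Rank species: 3, 1, 5, 4, 6, 2, 7
d = rank(density) − rank(species): 2, 5, -4, -2, -2, 1, 0; Σd² = 54
ρ = 1 − 6Σd² / [n(n²−1)] = 1 − 6×54 / (7×48) = 1 − 324/336 ≈ 0.036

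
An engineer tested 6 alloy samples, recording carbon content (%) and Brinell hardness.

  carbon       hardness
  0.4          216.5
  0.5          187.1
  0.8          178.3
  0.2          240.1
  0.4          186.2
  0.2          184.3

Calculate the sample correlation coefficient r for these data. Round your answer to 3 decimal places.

n = 6, Σx = 2.5, Σy = 1192.5, Σx² = 1.29, Σy² = 239954.49, Σxy = 482.15
nΣxy − ΣxΣy = 2892.9 − 2981.25 = -88.35
nΣx² − (Σx)² = 7.74 − 6.25 = 1.49; nΣy² − (Σy)² = 1439726.94 − 1422056.25 = 17670.69
r = -88.35 / √(1.49 × 17670.69) = -88.35 / 162.2631 ≈ -0.544

-0.544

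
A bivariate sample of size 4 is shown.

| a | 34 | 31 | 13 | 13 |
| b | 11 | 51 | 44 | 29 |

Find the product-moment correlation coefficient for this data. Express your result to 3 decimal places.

n = 4, Σa = 91, Σb = 135, Σa² = 2455, Σb² = 5499, Σab = 2904
nΣab − ΣaΣb = 11616 − 12285 = -669
nΣa² − (Σa)² = 9820 − 8281 = 1539; nΣb² − (Σb)² = 21996 − 18225 = 3771
r = -669 / √(1539 × 3771) = -669 / 2409.0598 ≈ -0.278

-0.278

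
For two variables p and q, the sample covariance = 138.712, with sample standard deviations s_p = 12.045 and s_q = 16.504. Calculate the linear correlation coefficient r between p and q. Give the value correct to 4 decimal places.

0.6978

r = Cov(p,q) / (s_p · s_q) = 138.712 / (12.045 × 16.504)
  = 138.712 / 198.7907 ≈ 0.6978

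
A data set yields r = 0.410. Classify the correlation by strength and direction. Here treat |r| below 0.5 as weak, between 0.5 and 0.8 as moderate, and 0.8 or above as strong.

r = 0.410 > 0 so the relationship is positive.
|r| = 0.410, which falls in the weak range.

weak positive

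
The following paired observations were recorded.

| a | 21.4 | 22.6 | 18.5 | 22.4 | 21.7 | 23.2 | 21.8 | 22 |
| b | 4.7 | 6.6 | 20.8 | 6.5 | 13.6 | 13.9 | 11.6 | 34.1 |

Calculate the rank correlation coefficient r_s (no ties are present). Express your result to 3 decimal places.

Rank a: 2, 7, 1, 6, 3, 8, 4, 5
Rank b: 1, 3, 7, 2, 5, 6, 4, 8
d = rank(a) − rank(b): 1, 4, -6, 4, -2, 2, 0, -3; Σd² = 86
ρ = 1 − 6Σd² / [n(n²−1)] = 1 − 6×86 / (8×63) = 1 − 516/504 ≈ -0.024

-0.024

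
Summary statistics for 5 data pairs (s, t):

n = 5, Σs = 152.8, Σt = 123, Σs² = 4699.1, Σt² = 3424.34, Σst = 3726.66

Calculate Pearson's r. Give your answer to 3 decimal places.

-0.297

r = (nΣst − ΣsΣt) / √[(nΣs² − (Σs)²)(nΣt² − (Σt)²)]
Numerator: 5×3726.66 − 152.8×123 = -161.1
Denominator: √[(23495.5 − 23347.84)(17121.7 − 15129)] = √[147.66 × 1992.7] = 542.4409
r = -161.1 / 542.4409 ≈ -0.297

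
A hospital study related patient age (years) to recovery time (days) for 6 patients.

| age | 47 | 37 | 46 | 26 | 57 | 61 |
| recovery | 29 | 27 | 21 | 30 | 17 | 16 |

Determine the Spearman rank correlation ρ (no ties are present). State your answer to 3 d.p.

-0.829

Rank age: 4, 2, 3, 1, 5, 6
Rank recovery: 5, 4, 3, 6, 2, 1
d = rank(age) − rank(recovery): -1, -2, 0, -5, 3, 5; Σd² = 64
ρ = 1 − 6Σd² / [n(n²−1)] = 1 − 6×64 / (6×35) = 1 − 384/210 ≈ -0.829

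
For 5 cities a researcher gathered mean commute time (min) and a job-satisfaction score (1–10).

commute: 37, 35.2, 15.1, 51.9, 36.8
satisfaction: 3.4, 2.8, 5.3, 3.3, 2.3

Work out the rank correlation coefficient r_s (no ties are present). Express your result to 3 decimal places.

-0.200

Rank commute: 4, 2, 1, 5, 3
Rank satisfaction: 4, 2, 5, 3, 1
d = rank(commute) − rank(satisfaction): 0, 0, -4, 2, 2; Σd² = 24
ρ = 1 − 6Σd² / [n(n²−1)] = 1 − 6×24 / (5×24) = 1 − 144/120 ≈ -0.200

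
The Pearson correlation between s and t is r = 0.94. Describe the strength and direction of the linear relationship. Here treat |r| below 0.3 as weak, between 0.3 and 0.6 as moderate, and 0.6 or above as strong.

r = 0.94 > 0 so the relationship is positive.
|r| = 0.94, which falls in the strong range.

strong positive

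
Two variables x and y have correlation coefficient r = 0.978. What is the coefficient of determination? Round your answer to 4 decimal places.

0.9565

r² = (0.978)² = 0.9565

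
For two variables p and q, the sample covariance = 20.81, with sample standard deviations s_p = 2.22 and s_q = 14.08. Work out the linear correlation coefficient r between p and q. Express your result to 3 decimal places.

0.666

r = Cov(p,q) / (s_p · s_q) = 20.81 / (2.22 × 14.08)
  = 20.81 / 31.2576 ≈ 0.666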